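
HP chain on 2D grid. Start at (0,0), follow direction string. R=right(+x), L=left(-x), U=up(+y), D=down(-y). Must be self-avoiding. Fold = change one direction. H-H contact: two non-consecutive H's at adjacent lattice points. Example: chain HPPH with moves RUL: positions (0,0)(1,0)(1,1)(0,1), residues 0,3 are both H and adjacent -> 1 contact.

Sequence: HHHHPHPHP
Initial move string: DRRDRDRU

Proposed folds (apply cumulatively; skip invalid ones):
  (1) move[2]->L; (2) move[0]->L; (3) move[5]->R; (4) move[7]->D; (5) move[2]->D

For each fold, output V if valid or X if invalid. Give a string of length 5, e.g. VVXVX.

Answer: XXVVV

Derivation:
Initial: DRRDRDRU -> [(0, 0), (0, -1), (1, -1), (2, -1), (2, -2), (3, -2), (3, -3), (4, -3), (4, -2)]
Fold 1: move[2]->L => DRLDRDRU INVALID (collision), skipped
Fold 2: move[0]->L => LRRDRDRU INVALID (collision), skipped
Fold 3: move[5]->R => DRRDRRRU VALID
Fold 4: move[7]->D => DRRDRRRD VALID
Fold 5: move[2]->D => DRDDRRRD VALID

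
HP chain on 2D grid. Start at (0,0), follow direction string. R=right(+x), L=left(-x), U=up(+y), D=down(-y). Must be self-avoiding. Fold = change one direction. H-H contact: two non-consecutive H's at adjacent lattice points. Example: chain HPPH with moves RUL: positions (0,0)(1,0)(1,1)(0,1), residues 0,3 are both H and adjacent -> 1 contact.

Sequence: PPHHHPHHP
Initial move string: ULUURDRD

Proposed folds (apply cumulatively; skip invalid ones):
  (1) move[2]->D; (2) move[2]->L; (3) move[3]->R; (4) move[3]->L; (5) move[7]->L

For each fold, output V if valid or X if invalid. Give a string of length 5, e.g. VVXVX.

Answer: XXVXX

Derivation:
Initial: ULUURDRD -> [(0, 0), (0, 1), (-1, 1), (-1, 2), (-1, 3), (0, 3), (0, 2), (1, 2), (1, 1)]
Fold 1: move[2]->D => ULDURDRD INVALID (collision), skipped
Fold 2: move[2]->L => ULLURDRD INVALID (collision), skipped
Fold 3: move[3]->R => ULURRDRD VALID
Fold 4: move[3]->L => ULULRDRD INVALID (collision), skipped
Fold 5: move[7]->L => ULURRDRL INVALID (collision), skipped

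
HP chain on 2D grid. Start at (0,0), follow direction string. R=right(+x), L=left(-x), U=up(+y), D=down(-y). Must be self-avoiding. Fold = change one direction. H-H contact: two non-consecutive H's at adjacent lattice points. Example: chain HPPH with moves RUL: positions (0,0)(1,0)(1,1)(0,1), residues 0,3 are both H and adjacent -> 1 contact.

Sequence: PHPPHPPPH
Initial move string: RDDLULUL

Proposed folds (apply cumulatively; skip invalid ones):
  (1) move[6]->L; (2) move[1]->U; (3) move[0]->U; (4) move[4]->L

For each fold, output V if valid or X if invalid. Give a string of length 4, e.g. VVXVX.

Answer: VXXV

Derivation:
Initial: RDDLULUL -> [(0, 0), (1, 0), (1, -1), (1, -2), (0, -2), (0, -1), (-1, -1), (-1, 0), (-2, 0)]
Fold 1: move[6]->L => RDDLULLL VALID
Fold 2: move[1]->U => RUDLULLL INVALID (collision), skipped
Fold 3: move[0]->U => UDDLULLL INVALID (collision), skipped
Fold 4: move[4]->L => RDDLLLLL VALID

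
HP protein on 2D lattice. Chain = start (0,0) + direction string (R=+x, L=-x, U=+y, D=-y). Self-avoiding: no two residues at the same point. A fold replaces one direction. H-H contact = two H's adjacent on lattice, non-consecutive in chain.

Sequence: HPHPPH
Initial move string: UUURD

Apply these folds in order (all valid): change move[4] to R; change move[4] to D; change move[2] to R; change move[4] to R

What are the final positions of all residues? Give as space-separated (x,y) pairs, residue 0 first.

Initial moves: UUURD
Fold: move[4]->R => UUURR (positions: [(0, 0), (0, 1), (0, 2), (0, 3), (1, 3), (2, 3)])
Fold: move[4]->D => UUURD (positions: [(0, 0), (0, 1), (0, 2), (0, 3), (1, 3), (1, 2)])
Fold: move[2]->R => UURRD (positions: [(0, 0), (0, 1), (0, 2), (1, 2), (2, 2), (2, 1)])
Fold: move[4]->R => UURRR (positions: [(0, 0), (0, 1), (0, 2), (1, 2), (2, 2), (3, 2)])

Answer: (0,0) (0,1) (0,2) (1,2) (2,2) (3,2)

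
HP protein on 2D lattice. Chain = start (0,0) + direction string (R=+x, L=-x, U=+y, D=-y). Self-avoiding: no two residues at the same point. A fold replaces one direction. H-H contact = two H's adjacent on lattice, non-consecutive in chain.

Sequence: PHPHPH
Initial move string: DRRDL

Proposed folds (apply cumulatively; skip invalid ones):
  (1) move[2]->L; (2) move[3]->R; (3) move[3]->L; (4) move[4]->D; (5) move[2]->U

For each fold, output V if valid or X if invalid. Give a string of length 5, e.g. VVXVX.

Initial: DRRDL -> [(0, 0), (0, -1), (1, -1), (2, -1), (2, -2), (1, -2)]
Fold 1: move[2]->L => DRLDL INVALID (collision), skipped
Fold 2: move[3]->R => DRRRL INVALID (collision), skipped
Fold 3: move[3]->L => DRRLL INVALID (collision), skipped
Fold 4: move[4]->D => DRRDD VALID
Fold 5: move[2]->U => DRUDD INVALID (collision), skipped

Answer: XXXVX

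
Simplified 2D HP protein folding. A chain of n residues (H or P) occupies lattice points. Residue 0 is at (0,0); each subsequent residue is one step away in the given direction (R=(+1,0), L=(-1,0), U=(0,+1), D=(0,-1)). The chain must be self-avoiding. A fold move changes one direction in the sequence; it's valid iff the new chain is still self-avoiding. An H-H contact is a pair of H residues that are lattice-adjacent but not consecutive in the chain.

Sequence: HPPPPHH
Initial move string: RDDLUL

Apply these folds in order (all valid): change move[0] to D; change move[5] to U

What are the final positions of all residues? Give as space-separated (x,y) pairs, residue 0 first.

Answer: (0,0) (0,-1) (0,-2) (0,-3) (-1,-3) (-1,-2) (-1,-1)

Derivation:
Initial moves: RDDLUL
Fold: move[0]->D => DDDLUL (positions: [(0, 0), (0, -1), (0, -2), (0, -3), (-1, -3), (-1, -2), (-2, -2)])
Fold: move[5]->U => DDDLUU (positions: [(0, 0), (0, -1), (0, -2), (0, -3), (-1, -3), (-1, -2), (-1, -1)])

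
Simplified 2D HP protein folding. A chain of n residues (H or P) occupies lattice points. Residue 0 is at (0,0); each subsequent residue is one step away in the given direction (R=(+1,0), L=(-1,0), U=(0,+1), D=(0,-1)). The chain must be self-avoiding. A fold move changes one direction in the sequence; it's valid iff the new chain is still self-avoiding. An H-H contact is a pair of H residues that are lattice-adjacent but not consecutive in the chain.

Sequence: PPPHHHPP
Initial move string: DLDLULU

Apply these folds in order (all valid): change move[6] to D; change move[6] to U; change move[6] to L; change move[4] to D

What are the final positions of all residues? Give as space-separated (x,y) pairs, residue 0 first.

Initial moves: DLDLULU
Fold: move[6]->D => DLDLULD (positions: [(0, 0), (0, -1), (-1, -1), (-1, -2), (-2, -2), (-2, -1), (-3, -1), (-3, -2)])
Fold: move[6]->U => DLDLULU (positions: [(0, 0), (0, -1), (-1, -1), (-1, -2), (-2, -2), (-2, -1), (-3, -1), (-3, 0)])
Fold: move[6]->L => DLDLULL (positions: [(0, 0), (0, -1), (-1, -1), (-1, -2), (-2, -2), (-2, -1), (-3, -1), (-4, -1)])
Fold: move[4]->D => DLDLDLL (positions: [(0, 0), (0, -1), (-1, -1), (-1, -2), (-2, -2), (-2, -3), (-3, -3), (-4, -3)])

Answer: (0,0) (0,-1) (-1,-1) (-1,-2) (-2,-2) (-2,-3) (-3,-3) (-4,-3)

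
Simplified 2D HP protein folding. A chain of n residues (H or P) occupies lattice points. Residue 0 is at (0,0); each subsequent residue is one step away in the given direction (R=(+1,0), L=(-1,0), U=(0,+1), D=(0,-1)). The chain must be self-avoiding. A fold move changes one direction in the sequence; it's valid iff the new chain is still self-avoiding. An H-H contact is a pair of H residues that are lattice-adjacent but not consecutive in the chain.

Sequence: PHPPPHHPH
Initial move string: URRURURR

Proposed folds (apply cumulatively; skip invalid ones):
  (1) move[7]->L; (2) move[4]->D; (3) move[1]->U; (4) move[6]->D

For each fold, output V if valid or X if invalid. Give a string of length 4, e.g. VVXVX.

Answer: XXVX

Derivation:
Initial: URRURURR -> [(0, 0), (0, 1), (1, 1), (2, 1), (2, 2), (3, 2), (3, 3), (4, 3), (5, 3)]
Fold 1: move[7]->L => URRURURL INVALID (collision), skipped
Fold 2: move[4]->D => URRUDURR INVALID (collision), skipped
Fold 3: move[1]->U => UURURURR VALID
Fold 4: move[6]->D => UURURUDR INVALID (collision), skipped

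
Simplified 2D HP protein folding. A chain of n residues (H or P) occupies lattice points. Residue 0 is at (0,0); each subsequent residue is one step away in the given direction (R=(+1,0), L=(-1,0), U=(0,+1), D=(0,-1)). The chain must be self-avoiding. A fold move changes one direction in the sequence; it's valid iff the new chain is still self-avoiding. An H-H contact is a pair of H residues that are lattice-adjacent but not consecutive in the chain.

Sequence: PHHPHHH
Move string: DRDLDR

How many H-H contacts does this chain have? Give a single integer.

Answer: 1

Derivation:
Positions: [(0, 0), (0, -1), (1, -1), (1, -2), (0, -2), (0, -3), (1, -3)]
H-H contact: residue 1 @(0,-1) - residue 4 @(0, -2)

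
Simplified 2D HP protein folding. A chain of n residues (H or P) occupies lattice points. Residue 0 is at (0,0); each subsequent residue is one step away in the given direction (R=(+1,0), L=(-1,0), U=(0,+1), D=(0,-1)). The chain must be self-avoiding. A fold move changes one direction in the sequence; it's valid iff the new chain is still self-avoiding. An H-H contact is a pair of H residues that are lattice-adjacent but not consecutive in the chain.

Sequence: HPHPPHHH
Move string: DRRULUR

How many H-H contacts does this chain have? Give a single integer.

Answer: 2

Derivation:
Positions: [(0, 0), (0, -1), (1, -1), (2, -1), (2, 0), (1, 0), (1, 1), (2, 1)]
H-H contact: residue 0 @(0,0) - residue 5 @(1, 0)
H-H contact: residue 2 @(1,-1) - residue 5 @(1, 0)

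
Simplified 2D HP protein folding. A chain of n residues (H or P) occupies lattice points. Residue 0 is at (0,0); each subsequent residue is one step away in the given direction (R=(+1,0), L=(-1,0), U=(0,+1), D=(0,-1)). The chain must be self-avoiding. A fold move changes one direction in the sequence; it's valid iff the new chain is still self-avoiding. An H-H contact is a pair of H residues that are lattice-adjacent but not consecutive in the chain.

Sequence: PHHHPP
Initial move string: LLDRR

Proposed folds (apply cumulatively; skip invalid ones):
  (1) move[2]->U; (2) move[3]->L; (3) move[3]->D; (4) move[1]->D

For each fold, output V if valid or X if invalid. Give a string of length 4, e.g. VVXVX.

Answer: VXXX

Derivation:
Initial: LLDRR -> [(0, 0), (-1, 0), (-2, 0), (-2, -1), (-1, -1), (0, -1)]
Fold 1: move[2]->U => LLURR VALID
Fold 2: move[3]->L => LLULR INVALID (collision), skipped
Fold 3: move[3]->D => LLUDR INVALID (collision), skipped
Fold 4: move[1]->D => LDURR INVALID (collision), skipped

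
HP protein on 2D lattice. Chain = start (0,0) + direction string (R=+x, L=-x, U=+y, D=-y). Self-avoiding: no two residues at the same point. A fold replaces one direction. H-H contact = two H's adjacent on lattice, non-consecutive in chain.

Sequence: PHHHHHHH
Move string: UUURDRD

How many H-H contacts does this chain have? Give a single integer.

Positions: [(0, 0), (0, 1), (0, 2), (0, 3), (1, 3), (1, 2), (2, 2), (2, 1)]
H-H contact: residue 2 @(0,2) - residue 5 @(1, 2)

Answer: 1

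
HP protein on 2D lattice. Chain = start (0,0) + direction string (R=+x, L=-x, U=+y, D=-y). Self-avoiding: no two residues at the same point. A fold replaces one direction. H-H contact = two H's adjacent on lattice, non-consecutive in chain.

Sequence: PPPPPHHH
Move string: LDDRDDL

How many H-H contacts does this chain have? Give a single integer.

Answer: 0

Derivation:
Positions: [(0, 0), (-1, 0), (-1, -1), (-1, -2), (0, -2), (0, -3), (0, -4), (-1, -4)]
No H-H contacts found.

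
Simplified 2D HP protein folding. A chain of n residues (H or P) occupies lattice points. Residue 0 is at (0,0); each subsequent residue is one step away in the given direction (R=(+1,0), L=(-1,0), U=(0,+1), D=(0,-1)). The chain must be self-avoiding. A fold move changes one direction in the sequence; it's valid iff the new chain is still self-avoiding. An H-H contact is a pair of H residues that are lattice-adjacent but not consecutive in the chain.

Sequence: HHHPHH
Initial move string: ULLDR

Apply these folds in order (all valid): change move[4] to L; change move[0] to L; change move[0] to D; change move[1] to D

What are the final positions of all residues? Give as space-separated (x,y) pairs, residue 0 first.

Initial moves: ULLDR
Fold: move[4]->L => ULLDL (positions: [(0, 0), (0, 1), (-1, 1), (-2, 1), (-2, 0), (-3, 0)])
Fold: move[0]->L => LLLDL (positions: [(0, 0), (-1, 0), (-2, 0), (-3, 0), (-3, -1), (-4, -1)])
Fold: move[0]->D => DLLDL (positions: [(0, 0), (0, -1), (-1, -1), (-2, -1), (-2, -2), (-3, -2)])
Fold: move[1]->D => DDLDL (positions: [(0, 0), (0, -1), (0, -2), (-1, -2), (-1, -3), (-2, -3)])

Answer: (0,0) (0,-1) (0,-2) (-1,-2) (-1,-3) (-2,-3)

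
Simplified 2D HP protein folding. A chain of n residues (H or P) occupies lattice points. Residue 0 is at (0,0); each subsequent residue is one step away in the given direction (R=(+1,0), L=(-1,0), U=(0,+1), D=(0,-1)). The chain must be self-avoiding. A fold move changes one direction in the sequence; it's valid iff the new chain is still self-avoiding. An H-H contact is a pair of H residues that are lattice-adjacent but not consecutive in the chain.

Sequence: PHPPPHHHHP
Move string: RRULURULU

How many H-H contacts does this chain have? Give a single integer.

Positions: [(0, 0), (1, 0), (2, 0), (2, 1), (1, 1), (1, 2), (2, 2), (2, 3), (1, 3), (1, 4)]
H-H contact: residue 5 @(1,2) - residue 8 @(1, 3)

Answer: 1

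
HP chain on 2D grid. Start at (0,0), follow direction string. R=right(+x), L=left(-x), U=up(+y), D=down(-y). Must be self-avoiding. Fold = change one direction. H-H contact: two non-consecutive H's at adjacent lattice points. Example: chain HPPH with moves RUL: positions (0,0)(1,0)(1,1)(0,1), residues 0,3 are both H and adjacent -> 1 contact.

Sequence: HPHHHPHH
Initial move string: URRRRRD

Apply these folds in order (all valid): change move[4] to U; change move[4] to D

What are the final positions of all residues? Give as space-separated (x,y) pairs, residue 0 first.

Initial moves: URRRRRD
Fold: move[4]->U => URRRURD (positions: [(0, 0), (0, 1), (1, 1), (2, 1), (3, 1), (3, 2), (4, 2), (4, 1)])
Fold: move[4]->D => URRRDRD (positions: [(0, 0), (0, 1), (1, 1), (2, 1), (3, 1), (3, 0), (4, 0), (4, -1)])

Answer: (0,0) (0,1) (1,1) (2,1) (3,1) (3,0) (4,0) (4,-1)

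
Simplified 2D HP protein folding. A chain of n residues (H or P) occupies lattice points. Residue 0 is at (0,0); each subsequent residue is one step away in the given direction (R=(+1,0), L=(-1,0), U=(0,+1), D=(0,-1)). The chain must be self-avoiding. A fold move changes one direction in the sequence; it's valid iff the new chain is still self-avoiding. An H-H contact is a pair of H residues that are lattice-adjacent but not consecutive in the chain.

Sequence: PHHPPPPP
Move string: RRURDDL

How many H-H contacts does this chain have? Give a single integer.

Answer: 0

Derivation:
Positions: [(0, 0), (1, 0), (2, 0), (2, 1), (3, 1), (3, 0), (3, -1), (2, -1)]
No H-H contacts found.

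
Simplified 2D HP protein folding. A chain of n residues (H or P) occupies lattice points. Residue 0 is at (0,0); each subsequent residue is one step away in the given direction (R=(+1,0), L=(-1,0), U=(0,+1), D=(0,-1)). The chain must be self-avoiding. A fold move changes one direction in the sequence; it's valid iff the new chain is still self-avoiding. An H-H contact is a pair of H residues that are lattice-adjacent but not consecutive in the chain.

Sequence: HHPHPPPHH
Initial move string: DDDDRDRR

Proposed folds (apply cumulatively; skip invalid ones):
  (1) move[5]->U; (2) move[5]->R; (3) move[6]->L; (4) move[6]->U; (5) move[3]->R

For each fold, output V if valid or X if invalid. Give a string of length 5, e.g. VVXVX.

Answer: VVXVV

Derivation:
Initial: DDDDRDRR -> [(0, 0), (0, -1), (0, -2), (0, -3), (0, -4), (1, -4), (1, -5), (2, -5), (3, -5)]
Fold 1: move[5]->U => DDDDRURR VALID
Fold 2: move[5]->R => DDDDRRRR VALID
Fold 3: move[6]->L => DDDDRRLR INVALID (collision), skipped
Fold 4: move[6]->U => DDDDRRUR VALID
Fold 5: move[3]->R => DDDRRRUR VALID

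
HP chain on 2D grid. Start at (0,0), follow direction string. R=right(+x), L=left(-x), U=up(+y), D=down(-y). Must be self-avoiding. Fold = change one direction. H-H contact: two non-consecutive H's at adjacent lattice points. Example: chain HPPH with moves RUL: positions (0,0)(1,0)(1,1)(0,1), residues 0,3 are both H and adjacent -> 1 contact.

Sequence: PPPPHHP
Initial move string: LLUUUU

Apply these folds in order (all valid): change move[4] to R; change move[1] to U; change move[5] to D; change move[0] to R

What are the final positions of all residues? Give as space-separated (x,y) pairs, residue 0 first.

Initial moves: LLUUUU
Fold: move[4]->R => LLUURU (positions: [(0, 0), (-1, 0), (-2, 0), (-2, 1), (-2, 2), (-1, 2), (-1, 3)])
Fold: move[1]->U => LUUURU (positions: [(0, 0), (-1, 0), (-1, 1), (-1, 2), (-1, 3), (0, 3), (0, 4)])
Fold: move[5]->D => LUUURD (positions: [(0, 0), (-1, 0), (-1, 1), (-1, 2), (-1, 3), (0, 3), (0, 2)])
Fold: move[0]->R => RUUURD (positions: [(0, 0), (1, 0), (1, 1), (1, 2), (1, 3), (2, 3), (2, 2)])

Answer: (0,0) (1,0) (1,1) (1,2) (1,3) (2,3) (2,2)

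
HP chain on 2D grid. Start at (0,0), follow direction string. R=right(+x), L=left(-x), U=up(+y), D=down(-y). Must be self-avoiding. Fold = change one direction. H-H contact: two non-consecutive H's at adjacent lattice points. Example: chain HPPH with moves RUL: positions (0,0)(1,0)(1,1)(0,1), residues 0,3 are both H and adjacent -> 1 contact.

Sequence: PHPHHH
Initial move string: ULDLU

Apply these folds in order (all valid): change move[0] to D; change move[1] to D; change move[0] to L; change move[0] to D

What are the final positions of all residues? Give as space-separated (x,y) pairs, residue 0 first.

Answer: (0,0) (0,-1) (0,-2) (0,-3) (-1,-3) (-1,-2)

Derivation:
Initial moves: ULDLU
Fold: move[0]->D => DLDLU (positions: [(0, 0), (0, -1), (-1, -1), (-1, -2), (-2, -2), (-2, -1)])
Fold: move[1]->D => DDDLU (positions: [(0, 0), (0, -1), (0, -2), (0, -3), (-1, -3), (-1, -2)])
Fold: move[0]->L => LDDLU (positions: [(0, 0), (-1, 0), (-1, -1), (-1, -2), (-2, -2), (-2, -1)])
Fold: move[0]->D => DDDLU (positions: [(0, 0), (0, -1), (0, -2), (0, -3), (-1, -3), (-1, -2)])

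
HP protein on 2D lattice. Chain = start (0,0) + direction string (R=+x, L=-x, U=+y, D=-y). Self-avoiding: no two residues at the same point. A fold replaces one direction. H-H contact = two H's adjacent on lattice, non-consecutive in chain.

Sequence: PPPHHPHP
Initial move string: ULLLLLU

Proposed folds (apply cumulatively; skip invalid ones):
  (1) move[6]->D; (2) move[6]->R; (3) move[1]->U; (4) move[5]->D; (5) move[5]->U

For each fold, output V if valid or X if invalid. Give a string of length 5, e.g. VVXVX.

Initial: ULLLLLU -> [(0, 0), (0, 1), (-1, 1), (-2, 1), (-3, 1), (-4, 1), (-5, 1), (-5, 2)]
Fold 1: move[6]->D => ULLLLLD VALID
Fold 2: move[6]->R => ULLLLLR INVALID (collision), skipped
Fold 3: move[1]->U => UULLLLD VALID
Fold 4: move[5]->D => UULLLDD VALID
Fold 5: move[5]->U => UULLLUD INVALID (collision), skipped

Answer: VXVVX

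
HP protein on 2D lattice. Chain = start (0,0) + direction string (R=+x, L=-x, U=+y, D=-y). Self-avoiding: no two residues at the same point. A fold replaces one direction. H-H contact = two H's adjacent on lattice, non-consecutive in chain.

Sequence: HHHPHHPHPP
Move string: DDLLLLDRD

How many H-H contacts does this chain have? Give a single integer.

Answer: 0

Derivation:
Positions: [(0, 0), (0, -1), (0, -2), (-1, -2), (-2, -2), (-3, -2), (-4, -2), (-4, -3), (-3, -3), (-3, -4)]
No H-H contacts found.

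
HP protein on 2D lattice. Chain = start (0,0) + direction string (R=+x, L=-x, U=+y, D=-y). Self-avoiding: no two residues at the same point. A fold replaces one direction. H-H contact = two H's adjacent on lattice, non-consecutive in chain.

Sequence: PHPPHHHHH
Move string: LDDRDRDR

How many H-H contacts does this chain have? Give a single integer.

Answer: 0

Derivation:
Positions: [(0, 0), (-1, 0), (-1, -1), (-1, -2), (0, -2), (0, -3), (1, -3), (1, -4), (2, -4)]
No H-H contacts found.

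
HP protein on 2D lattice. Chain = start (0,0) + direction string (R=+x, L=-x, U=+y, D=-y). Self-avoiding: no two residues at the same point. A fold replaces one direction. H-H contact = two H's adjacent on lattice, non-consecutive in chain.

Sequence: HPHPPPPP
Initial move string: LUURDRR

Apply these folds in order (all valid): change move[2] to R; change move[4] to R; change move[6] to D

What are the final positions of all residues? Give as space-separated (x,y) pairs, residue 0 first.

Answer: (0,0) (-1,0) (-1,1) (0,1) (1,1) (2,1) (3,1) (3,0)

Derivation:
Initial moves: LUURDRR
Fold: move[2]->R => LURRDRR (positions: [(0, 0), (-1, 0), (-1, 1), (0, 1), (1, 1), (1, 0), (2, 0), (3, 0)])
Fold: move[4]->R => LURRRRR (positions: [(0, 0), (-1, 0), (-1, 1), (0, 1), (1, 1), (2, 1), (3, 1), (4, 1)])
Fold: move[6]->D => LURRRRD (positions: [(0, 0), (-1, 0), (-1, 1), (0, 1), (1, 1), (2, 1), (3, 1), (3, 0)])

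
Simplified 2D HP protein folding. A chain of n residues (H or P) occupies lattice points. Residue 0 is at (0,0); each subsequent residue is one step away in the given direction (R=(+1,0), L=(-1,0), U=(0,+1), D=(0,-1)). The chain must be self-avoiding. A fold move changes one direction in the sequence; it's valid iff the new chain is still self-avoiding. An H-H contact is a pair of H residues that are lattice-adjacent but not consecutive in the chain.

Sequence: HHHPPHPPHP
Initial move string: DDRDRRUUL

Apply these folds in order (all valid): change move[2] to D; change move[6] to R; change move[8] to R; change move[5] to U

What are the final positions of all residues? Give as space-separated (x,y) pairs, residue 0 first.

Answer: (0,0) (0,-1) (0,-2) (0,-3) (0,-4) (1,-4) (1,-3) (2,-3) (2,-2) (3,-2)

Derivation:
Initial moves: DDRDRRUUL
Fold: move[2]->D => DDDDRRUUL (positions: [(0, 0), (0, -1), (0, -2), (0, -3), (0, -4), (1, -4), (2, -4), (2, -3), (2, -2), (1, -2)])
Fold: move[6]->R => DDDDRRRUL (positions: [(0, 0), (0, -1), (0, -2), (0, -3), (0, -4), (1, -4), (2, -4), (3, -4), (3, -3), (2, -3)])
Fold: move[8]->R => DDDDRRRUR (positions: [(0, 0), (0, -1), (0, -2), (0, -3), (0, -4), (1, -4), (2, -4), (3, -4), (3, -3), (4, -3)])
Fold: move[5]->U => DDDDRURUR (positions: [(0, 0), (0, -1), (0, -2), (0, -3), (0, -4), (1, -4), (1, -3), (2, -3), (2, -2), (3, -2)])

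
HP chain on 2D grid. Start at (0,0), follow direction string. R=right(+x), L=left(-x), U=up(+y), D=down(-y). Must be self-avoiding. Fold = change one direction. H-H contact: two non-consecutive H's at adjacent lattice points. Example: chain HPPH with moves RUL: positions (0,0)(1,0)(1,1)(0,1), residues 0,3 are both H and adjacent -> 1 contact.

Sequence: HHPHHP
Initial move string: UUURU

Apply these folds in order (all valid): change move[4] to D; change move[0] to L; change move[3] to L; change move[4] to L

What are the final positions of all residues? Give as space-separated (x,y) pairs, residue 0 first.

Answer: (0,0) (-1,0) (-1,1) (-1,2) (-2,2) (-3,2)

Derivation:
Initial moves: UUURU
Fold: move[4]->D => UUURD (positions: [(0, 0), (0, 1), (0, 2), (0, 3), (1, 3), (1, 2)])
Fold: move[0]->L => LUURD (positions: [(0, 0), (-1, 0), (-1, 1), (-1, 2), (0, 2), (0, 1)])
Fold: move[3]->L => LUULD (positions: [(0, 0), (-1, 0), (-1, 1), (-1, 2), (-2, 2), (-2, 1)])
Fold: move[4]->L => LUULL (positions: [(0, 0), (-1, 0), (-1, 1), (-1, 2), (-2, 2), (-3, 2)])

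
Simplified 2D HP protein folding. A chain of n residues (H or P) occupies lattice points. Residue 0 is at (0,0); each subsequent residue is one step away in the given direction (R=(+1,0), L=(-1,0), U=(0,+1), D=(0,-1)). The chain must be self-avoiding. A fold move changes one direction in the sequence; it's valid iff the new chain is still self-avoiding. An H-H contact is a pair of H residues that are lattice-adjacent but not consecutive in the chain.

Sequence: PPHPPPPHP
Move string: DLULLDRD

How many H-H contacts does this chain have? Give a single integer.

Answer: 1

Derivation:
Positions: [(0, 0), (0, -1), (-1, -1), (-1, 0), (-2, 0), (-3, 0), (-3, -1), (-2, -1), (-2, -2)]
H-H contact: residue 2 @(-1,-1) - residue 7 @(-2, -1)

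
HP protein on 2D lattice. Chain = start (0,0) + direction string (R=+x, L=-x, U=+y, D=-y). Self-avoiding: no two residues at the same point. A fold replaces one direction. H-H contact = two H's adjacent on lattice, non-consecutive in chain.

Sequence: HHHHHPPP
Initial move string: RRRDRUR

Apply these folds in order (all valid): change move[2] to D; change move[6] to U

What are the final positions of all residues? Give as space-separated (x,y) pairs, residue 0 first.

Initial moves: RRRDRUR
Fold: move[2]->D => RRDDRUR (positions: [(0, 0), (1, 0), (2, 0), (2, -1), (2, -2), (3, -2), (3, -1), (4, -1)])
Fold: move[6]->U => RRDDRUU (positions: [(0, 0), (1, 0), (2, 0), (2, -1), (2, -2), (3, -2), (3, -1), (3, 0)])

Answer: (0,0) (1,0) (2,0) (2,-1) (2,-2) (3,-2) (3,-1) (3,0)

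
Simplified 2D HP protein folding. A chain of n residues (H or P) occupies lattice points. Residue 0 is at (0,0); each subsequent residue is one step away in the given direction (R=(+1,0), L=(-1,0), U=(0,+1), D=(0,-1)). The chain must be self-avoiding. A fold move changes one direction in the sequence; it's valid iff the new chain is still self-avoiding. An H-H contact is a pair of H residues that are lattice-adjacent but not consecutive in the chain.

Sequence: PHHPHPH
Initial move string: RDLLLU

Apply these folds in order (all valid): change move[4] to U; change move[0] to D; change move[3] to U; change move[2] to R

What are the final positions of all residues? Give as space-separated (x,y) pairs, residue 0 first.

Initial moves: RDLLLU
Fold: move[4]->U => RDLLUU (positions: [(0, 0), (1, 0), (1, -1), (0, -1), (-1, -1), (-1, 0), (-1, 1)])
Fold: move[0]->D => DDLLUU (positions: [(0, 0), (0, -1), (0, -2), (-1, -2), (-2, -2), (-2, -1), (-2, 0)])
Fold: move[3]->U => DDLUUU (positions: [(0, 0), (0, -1), (0, -2), (-1, -2), (-1, -1), (-1, 0), (-1, 1)])
Fold: move[2]->R => DDRUUU (positions: [(0, 0), (0, -1), (0, -2), (1, -2), (1, -1), (1, 0), (1, 1)])

Answer: (0,0) (0,-1) (0,-2) (1,-2) (1,-1) (1,0) (1,1)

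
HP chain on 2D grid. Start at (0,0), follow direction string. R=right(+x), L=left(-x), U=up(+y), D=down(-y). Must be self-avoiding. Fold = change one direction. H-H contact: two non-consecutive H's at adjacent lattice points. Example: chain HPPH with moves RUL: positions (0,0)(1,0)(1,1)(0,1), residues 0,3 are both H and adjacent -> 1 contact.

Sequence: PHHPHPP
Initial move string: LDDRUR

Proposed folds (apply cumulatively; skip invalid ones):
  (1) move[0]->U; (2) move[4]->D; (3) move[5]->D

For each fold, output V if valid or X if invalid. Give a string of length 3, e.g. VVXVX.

Initial: LDDRUR -> [(0, 0), (-1, 0), (-1, -1), (-1, -2), (0, -2), (0, -1), (1, -1)]
Fold 1: move[0]->U => UDDRUR INVALID (collision), skipped
Fold 2: move[4]->D => LDDRDR VALID
Fold 3: move[5]->D => LDDRDD VALID

Answer: XVV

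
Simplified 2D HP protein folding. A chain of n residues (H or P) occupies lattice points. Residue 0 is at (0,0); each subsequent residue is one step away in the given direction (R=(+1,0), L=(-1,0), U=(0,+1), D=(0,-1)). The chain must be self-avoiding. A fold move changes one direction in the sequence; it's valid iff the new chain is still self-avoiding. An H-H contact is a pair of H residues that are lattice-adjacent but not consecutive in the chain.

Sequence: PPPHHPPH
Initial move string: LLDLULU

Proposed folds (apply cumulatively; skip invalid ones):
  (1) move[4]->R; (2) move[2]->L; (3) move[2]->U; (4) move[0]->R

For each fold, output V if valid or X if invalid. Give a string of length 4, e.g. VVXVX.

Initial: LLDLULU -> [(0, 0), (-1, 0), (-2, 0), (-2, -1), (-3, -1), (-3, 0), (-4, 0), (-4, 1)]
Fold 1: move[4]->R => LLDLRLU INVALID (collision), skipped
Fold 2: move[2]->L => LLLLULU VALID
Fold 3: move[2]->U => LLULULU VALID
Fold 4: move[0]->R => RLULULU INVALID (collision), skipped

Answer: XVVX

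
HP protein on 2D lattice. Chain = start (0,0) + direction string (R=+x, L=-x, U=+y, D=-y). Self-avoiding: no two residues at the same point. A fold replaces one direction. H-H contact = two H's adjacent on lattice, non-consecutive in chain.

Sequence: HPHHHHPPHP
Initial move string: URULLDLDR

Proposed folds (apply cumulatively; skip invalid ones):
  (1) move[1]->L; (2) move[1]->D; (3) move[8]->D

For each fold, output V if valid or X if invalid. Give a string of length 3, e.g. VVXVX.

Answer: VXV

Derivation:
Initial: URULLDLDR -> [(0, 0), (0, 1), (1, 1), (1, 2), (0, 2), (-1, 2), (-1, 1), (-2, 1), (-2, 0), (-1, 0)]
Fold 1: move[1]->L => ULULLDLDR VALID
Fold 2: move[1]->D => UDULLDLDR INVALID (collision), skipped
Fold 3: move[8]->D => ULULLDLDD VALID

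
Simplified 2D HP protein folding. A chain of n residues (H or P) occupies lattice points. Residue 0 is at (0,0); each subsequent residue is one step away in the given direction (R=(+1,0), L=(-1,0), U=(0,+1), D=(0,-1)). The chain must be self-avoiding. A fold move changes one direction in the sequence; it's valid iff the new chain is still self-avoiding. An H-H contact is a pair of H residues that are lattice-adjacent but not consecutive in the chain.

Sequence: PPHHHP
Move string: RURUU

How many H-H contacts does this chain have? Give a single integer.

Positions: [(0, 0), (1, 0), (1, 1), (2, 1), (2, 2), (2, 3)]
No H-H contacts found.

Answer: 0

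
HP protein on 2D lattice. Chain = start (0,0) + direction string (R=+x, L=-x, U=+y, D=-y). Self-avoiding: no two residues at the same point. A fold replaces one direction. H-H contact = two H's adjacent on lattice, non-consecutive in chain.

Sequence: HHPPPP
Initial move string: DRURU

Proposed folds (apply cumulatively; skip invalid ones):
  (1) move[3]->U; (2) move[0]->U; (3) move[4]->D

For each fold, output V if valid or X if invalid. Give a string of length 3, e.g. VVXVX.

Answer: VVX

Derivation:
Initial: DRURU -> [(0, 0), (0, -1), (1, -1), (1, 0), (2, 0), (2, 1)]
Fold 1: move[3]->U => DRUUU VALID
Fold 2: move[0]->U => URUUU VALID
Fold 3: move[4]->D => URUUD INVALID (collision), skipped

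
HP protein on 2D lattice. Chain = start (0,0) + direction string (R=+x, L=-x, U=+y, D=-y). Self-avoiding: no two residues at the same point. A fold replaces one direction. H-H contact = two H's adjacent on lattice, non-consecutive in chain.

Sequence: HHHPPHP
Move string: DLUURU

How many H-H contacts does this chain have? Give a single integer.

Positions: [(0, 0), (0, -1), (-1, -1), (-1, 0), (-1, 1), (0, 1), (0, 2)]
H-H contact: residue 0 @(0,0) - residue 5 @(0, 1)

Answer: 1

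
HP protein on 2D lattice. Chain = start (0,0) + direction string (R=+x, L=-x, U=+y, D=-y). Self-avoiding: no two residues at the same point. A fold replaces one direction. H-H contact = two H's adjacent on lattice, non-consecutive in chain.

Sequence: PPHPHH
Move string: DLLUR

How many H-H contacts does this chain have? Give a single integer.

Answer: 1

Derivation:
Positions: [(0, 0), (0, -1), (-1, -1), (-2, -1), (-2, 0), (-1, 0)]
H-H contact: residue 2 @(-1,-1) - residue 5 @(-1, 0)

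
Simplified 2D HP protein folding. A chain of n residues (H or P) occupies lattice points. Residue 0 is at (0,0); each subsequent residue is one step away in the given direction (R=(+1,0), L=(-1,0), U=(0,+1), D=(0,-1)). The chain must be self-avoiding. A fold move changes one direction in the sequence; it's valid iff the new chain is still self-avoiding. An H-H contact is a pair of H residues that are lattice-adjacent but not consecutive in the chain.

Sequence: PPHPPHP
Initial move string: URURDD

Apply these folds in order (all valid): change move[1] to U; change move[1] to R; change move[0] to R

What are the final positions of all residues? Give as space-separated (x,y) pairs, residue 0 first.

Initial moves: URURDD
Fold: move[1]->U => UUURDD (positions: [(0, 0), (0, 1), (0, 2), (0, 3), (1, 3), (1, 2), (1, 1)])
Fold: move[1]->R => URURDD (positions: [(0, 0), (0, 1), (1, 1), (1, 2), (2, 2), (2, 1), (2, 0)])
Fold: move[0]->R => RRURDD (positions: [(0, 0), (1, 0), (2, 0), (2, 1), (3, 1), (3, 0), (3, -1)])

Answer: (0,0) (1,0) (2,0) (2,1) (3,1) (3,0) (3,-1)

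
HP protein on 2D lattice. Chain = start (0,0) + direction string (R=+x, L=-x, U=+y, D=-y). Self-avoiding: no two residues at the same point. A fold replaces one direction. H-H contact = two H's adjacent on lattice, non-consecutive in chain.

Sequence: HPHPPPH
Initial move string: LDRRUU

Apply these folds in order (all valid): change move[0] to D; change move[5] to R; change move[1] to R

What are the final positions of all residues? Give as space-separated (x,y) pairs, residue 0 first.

Answer: (0,0) (0,-1) (1,-1) (2,-1) (3,-1) (3,0) (4,0)

Derivation:
Initial moves: LDRRUU
Fold: move[0]->D => DDRRUU (positions: [(0, 0), (0, -1), (0, -2), (1, -2), (2, -2), (2, -1), (2, 0)])
Fold: move[5]->R => DDRRUR (positions: [(0, 0), (0, -1), (0, -2), (1, -2), (2, -2), (2, -1), (3, -1)])
Fold: move[1]->R => DRRRUR (positions: [(0, 0), (0, -1), (1, -1), (2, -1), (3, -1), (3, 0), (4, 0)])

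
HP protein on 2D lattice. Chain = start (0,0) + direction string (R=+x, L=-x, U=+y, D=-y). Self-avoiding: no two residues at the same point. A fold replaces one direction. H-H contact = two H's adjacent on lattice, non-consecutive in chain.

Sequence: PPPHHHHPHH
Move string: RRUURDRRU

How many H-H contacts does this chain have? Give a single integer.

Answer: 1

Derivation:
Positions: [(0, 0), (1, 0), (2, 0), (2, 1), (2, 2), (3, 2), (3, 1), (4, 1), (5, 1), (5, 2)]
H-H contact: residue 3 @(2,1) - residue 6 @(3, 1)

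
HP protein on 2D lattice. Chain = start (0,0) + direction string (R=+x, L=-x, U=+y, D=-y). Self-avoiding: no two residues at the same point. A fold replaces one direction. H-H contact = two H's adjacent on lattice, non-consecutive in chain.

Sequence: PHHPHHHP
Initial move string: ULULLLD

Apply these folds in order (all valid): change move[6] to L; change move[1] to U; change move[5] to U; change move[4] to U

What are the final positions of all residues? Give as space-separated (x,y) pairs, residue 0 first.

Answer: (0,0) (0,1) (0,2) (0,3) (-1,3) (-1,4) (-1,5) (-2,5)

Derivation:
Initial moves: ULULLLD
Fold: move[6]->L => ULULLLL (positions: [(0, 0), (0, 1), (-1, 1), (-1, 2), (-2, 2), (-3, 2), (-4, 2), (-5, 2)])
Fold: move[1]->U => UUULLLL (positions: [(0, 0), (0, 1), (0, 2), (0, 3), (-1, 3), (-2, 3), (-3, 3), (-4, 3)])
Fold: move[5]->U => UUULLUL (positions: [(0, 0), (0, 1), (0, 2), (0, 3), (-1, 3), (-2, 3), (-2, 4), (-3, 4)])
Fold: move[4]->U => UUULUUL (positions: [(0, 0), (0, 1), (0, 2), (0, 3), (-1, 3), (-1, 4), (-1, 5), (-2, 5)])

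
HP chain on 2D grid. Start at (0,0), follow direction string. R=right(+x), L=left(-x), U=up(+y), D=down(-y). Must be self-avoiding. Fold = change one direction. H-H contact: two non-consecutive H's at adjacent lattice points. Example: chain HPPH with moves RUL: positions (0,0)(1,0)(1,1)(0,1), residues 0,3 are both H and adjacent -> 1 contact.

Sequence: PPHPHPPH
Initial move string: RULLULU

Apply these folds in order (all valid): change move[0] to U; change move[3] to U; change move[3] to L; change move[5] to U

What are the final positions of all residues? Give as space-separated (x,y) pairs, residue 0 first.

Answer: (0,0) (0,1) (0,2) (-1,2) (-2,2) (-2,3) (-2,4) (-2,5)

Derivation:
Initial moves: RULLULU
Fold: move[0]->U => UULLULU (positions: [(0, 0), (0, 1), (0, 2), (-1, 2), (-2, 2), (-2, 3), (-3, 3), (-3, 4)])
Fold: move[3]->U => UULUULU (positions: [(0, 0), (0, 1), (0, 2), (-1, 2), (-1, 3), (-1, 4), (-2, 4), (-2, 5)])
Fold: move[3]->L => UULLULU (positions: [(0, 0), (0, 1), (0, 2), (-1, 2), (-2, 2), (-2, 3), (-3, 3), (-3, 4)])
Fold: move[5]->U => UULLUUU (positions: [(0, 0), (0, 1), (0, 2), (-1, 2), (-2, 2), (-2, 3), (-2, 4), (-2, 5)])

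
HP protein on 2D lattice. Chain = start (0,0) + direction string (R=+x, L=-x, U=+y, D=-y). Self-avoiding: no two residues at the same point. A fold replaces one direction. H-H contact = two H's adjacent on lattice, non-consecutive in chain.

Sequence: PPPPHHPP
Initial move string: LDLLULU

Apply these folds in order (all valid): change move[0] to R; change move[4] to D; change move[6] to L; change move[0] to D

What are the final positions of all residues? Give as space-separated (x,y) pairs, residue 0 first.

Answer: (0,0) (0,-1) (0,-2) (-1,-2) (-2,-2) (-2,-3) (-3,-3) (-4,-3)

Derivation:
Initial moves: LDLLULU
Fold: move[0]->R => RDLLULU (positions: [(0, 0), (1, 0), (1, -1), (0, -1), (-1, -1), (-1, 0), (-2, 0), (-2, 1)])
Fold: move[4]->D => RDLLDLU (positions: [(0, 0), (1, 0), (1, -1), (0, -1), (-1, -1), (-1, -2), (-2, -2), (-2, -1)])
Fold: move[6]->L => RDLLDLL (positions: [(0, 0), (1, 0), (1, -1), (0, -1), (-1, -1), (-1, -2), (-2, -2), (-3, -2)])
Fold: move[0]->D => DDLLDLL (positions: [(0, 0), (0, -1), (0, -2), (-1, -2), (-2, -2), (-2, -3), (-3, -3), (-4, -3)])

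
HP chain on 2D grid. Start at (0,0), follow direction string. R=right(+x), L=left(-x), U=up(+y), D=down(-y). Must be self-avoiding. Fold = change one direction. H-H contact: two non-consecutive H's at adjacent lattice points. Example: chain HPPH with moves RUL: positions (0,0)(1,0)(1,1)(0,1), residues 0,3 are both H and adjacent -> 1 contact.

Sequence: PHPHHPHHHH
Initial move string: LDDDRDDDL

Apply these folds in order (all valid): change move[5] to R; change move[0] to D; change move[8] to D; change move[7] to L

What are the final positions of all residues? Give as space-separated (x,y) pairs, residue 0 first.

Answer: (0,0) (0,-1) (0,-2) (0,-3) (0,-4) (1,-4) (2,-4) (2,-5) (1,-5) (1,-6)

Derivation:
Initial moves: LDDDRDDDL
Fold: move[5]->R => LDDDRRDDL (positions: [(0, 0), (-1, 0), (-1, -1), (-1, -2), (-1, -3), (0, -3), (1, -3), (1, -4), (1, -5), (0, -5)])
Fold: move[0]->D => DDDDRRDDL (positions: [(0, 0), (0, -1), (0, -2), (0, -3), (0, -4), (1, -4), (2, -4), (2, -5), (2, -6), (1, -6)])
Fold: move[8]->D => DDDDRRDDD (positions: [(0, 0), (0, -1), (0, -2), (0, -3), (0, -4), (1, -4), (2, -4), (2, -5), (2, -6), (2, -7)])
Fold: move[7]->L => DDDDRRDLD (positions: [(0, 0), (0, -1), (0, -2), (0, -3), (0, -4), (1, -4), (2, -4), (2, -5), (1, -5), (1, -6)])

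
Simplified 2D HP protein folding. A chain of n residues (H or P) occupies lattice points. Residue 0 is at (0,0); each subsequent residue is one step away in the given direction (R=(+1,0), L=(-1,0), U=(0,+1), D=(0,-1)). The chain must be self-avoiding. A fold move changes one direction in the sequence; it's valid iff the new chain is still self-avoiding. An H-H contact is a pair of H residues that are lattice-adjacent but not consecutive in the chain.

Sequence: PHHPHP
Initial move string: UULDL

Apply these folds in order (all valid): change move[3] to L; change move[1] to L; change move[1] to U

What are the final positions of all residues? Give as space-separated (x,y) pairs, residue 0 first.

Initial moves: UULDL
Fold: move[3]->L => UULLL (positions: [(0, 0), (0, 1), (0, 2), (-1, 2), (-2, 2), (-3, 2)])
Fold: move[1]->L => ULLLL (positions: [(0, 0), (0, 1), (-1, 1), (-2, 1), (-3, 1), (-4, 1)])
Fold: move[1]->U => UULLL (positions: [(0, 0), (0, 1), (0, 2), (-1, 2), (-2, 2), (-3, 2)])

Answer: (0,0) (0,1) (0,2) (-1,2) (-2,2) (-3,2)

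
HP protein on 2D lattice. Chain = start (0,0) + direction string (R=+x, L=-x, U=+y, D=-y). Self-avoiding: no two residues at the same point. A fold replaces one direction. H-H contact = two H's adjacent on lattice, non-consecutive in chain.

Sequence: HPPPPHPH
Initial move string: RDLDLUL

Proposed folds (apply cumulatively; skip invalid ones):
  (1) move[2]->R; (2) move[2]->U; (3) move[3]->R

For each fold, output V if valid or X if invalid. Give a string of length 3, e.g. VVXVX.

Answer: XXX

Derivation:
Initial: RDLDLUL -> [(0, 0), (1, 0), (1, -1), (0, -1), (0, -2), (-1, -2), (-1, -1), (-2, -1)]
Fold 1: move[2]->R => RDRDLUL INVALID (collision), skipped
Fold 2: move[2]->U => RDUDLUL INVALID (collision), skipped
Fold 3: move[3]->R => RDLRLUL INVALID (collision), skipped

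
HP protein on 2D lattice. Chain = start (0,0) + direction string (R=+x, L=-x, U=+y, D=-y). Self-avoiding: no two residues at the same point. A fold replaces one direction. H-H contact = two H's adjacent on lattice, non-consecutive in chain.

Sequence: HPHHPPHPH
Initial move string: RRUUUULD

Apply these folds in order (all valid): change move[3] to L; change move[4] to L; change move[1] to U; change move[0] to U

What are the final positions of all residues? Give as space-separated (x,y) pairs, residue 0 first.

Answer: (0,0) (0,1) (0,2) (0,3) (-1,3) (-2,3) (-2,4) (-3,4) (-3,3)

Derivation:
Initial moves: RRUUUULD
Fold: move[3]->L => RRULUULD (positions: [(0, 0), (1, 0), (2, 0), (2, 1), (1, 1), (1, 2), (1, 3), (0, 3), (0, 2)])
Fold: move[4]->L => RRULLULD (positions: [(0, 0), (1, 0), (2, 0), (2, 1), (1, 1), (0, 1), (0, 2), (-1, 2), (-1, 1)])
Fold: move[1]->U => RUULLULD (positions: [(0, 0), (1, 0), (1, 1), (1, 2), (0, 2), (-1, 2), (-1, 3), (-2, 3), (-2, 2)])
Fold: move[0]->U => UUULLULD (positions: [(0, 0), (0, 1), (0, 2), (0, 3), (-1, 3), (-2, 3), (-2, 4), (-3, 4), (-3, 3)])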